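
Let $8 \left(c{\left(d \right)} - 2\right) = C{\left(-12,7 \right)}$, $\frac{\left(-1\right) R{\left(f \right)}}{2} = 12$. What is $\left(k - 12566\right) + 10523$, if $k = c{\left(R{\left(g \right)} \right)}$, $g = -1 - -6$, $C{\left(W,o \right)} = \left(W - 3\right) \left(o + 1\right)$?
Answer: $-2056$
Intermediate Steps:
$C{\left(W,o \right)} = \left(1 + o\right) \left(-3 + W\right)$ ($C{\left(W,o \right)} = \left(-3 + W\right) \left(1 + o\right) = \left(1 + o\right) \left(-3 + W\right)$)
$g = 5$ ($g = -1 + 6 = 5$)
$R{\left(f \right)} = -24$ ($R{\left(f \right)} = \left(-2\right) 12 = -24$)
$c{\left(d \right)} = -13$ ($c{\left(d \right)} = 2 + \frac{-3 - 12 - 21 - 84}{8} = 2 + \frac{1}{8} \left(-120\right) = 2 - 15 = -13$)
$k = -13$
$\left(k - 12566\right) + 10523 = \left(-13 - 12566\right) + 10523 = -12579 + 10523 = -2056$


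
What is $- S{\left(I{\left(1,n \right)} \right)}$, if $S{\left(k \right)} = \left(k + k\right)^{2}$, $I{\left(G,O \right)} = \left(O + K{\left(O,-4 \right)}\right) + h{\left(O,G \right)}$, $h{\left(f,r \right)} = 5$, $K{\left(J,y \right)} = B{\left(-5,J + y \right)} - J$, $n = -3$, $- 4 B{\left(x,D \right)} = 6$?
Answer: $-49$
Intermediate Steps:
$B{\left(x,D \right)} = - \frac{3}{2}$ ($B{\left(x,D \right)} = \left(- \frac{1}{4}\right) 6 = - \frac{3}{2}$)
$K{\left(J,y \right)} = - \frac{3}{2} - J$
$I{\left(G,O \right)} = \frac{7}{2}$ ($I{\left(G,O \right)} = \left(O - \left(\frac{3}{2} + O\right)\right) + 5 = - \frac{3}{2} + 5 = \frac{7}{2}$)
$S{\left(k \right)} = 4 k^{2}$ ($S{\left(k \right)} = \left(2 k\right)^{2} = 4 k^{2}$)
$- S{\left(I{\left(1,n \right)} \right)} = - 4 \left(\frac{7}{2}\right)^{2} = - \frac{4 \cdot 49}{4} = \left(-1\right) 49 = -49$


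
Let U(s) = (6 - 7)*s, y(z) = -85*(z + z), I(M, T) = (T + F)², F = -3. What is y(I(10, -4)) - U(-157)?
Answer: -8487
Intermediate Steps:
I(M, T) = (-3 + T)² (I(M, T) = (T - 3)² = (-3 + T)²)
y(z) = -170*z
U(s) = -s
y(I(10, -4)) - U(-157) = -170*(-3 - 4)² - (-1)*(-157) = -170*(-7)² - 1*157 = -170*49 - 157 = -8330 - 157 = -8487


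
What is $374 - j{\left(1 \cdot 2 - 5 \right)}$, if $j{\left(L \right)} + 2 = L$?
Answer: $379$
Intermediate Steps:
$j{\left(L \right)} = -2 + L$
$374 - j{\left(1 \cdot 2 - 5 \right)} = 374 - \left(-2 + \left(1 \cdot 2 - 5\right)\right) = 374 - \left(-2 + \left(2 - 5\right)\right) = 374 - \left(-2 - 3\right) = 374 - -5 = 374 + 5 = 379$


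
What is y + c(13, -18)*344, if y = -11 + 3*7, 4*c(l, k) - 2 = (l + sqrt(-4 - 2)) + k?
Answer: -248 + 86*I*sqrt(6) ≈ -248.0 + 210.66*I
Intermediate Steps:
c(l, k) = 1/2 + k/4 + l/4 + I*sqrt(6)/4 (c(l, k) = 1/2 + ((l + sqrt(-4 - 2)) + k)/4 = 1/2 + ((l + sqrt(-6)) + k)/4 = 1/2 + ((l + I*sqrt(6)) + k)/4 = 1/2 + (k + l + I*sqrt(6))/4 = 1/2 + (k/4 + l/4 + I*sqrt(6)/4) = 1/2 + k/4 + l/4 + I*sqrt(6)/4)
y = 10 (y = -11 + 21 = 10)
y + c(13, -18)*344 = 10 + (1/2 + (1/4)*(-18) + (1/4)*13 + I*sqrt(6)/4)*344 = 10 + (1/2 - 9/2 + 13/4 + I*sqrt(6)/4)*344 = 10 + (-3/4 + I*sqrt(6)/4)*344 = 10 + (-258 + 86*I*sqrt(6)) = -248 + 86*I*sqrt(6)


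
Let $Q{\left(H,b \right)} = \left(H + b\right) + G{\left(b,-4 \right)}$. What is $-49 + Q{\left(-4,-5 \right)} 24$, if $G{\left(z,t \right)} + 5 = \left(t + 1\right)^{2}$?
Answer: $-169$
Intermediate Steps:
$G{\left(z,t \right)} = -5 + \left(1 + t\right)^{2}$ ($G{\left(z,t \right)} = -5 + \left(t + 1\right)^{2} = -5 + \left(1 + t\right)^{2}$)
$Q{\left(H,b \right)} = 4 + H + b$ ($Q{\left(H,b \right)} = \left(H + b\right) - \left(5 - \left(1 - 4\right)^{2}\right) = \left(H + b\right) - \left(5 - \left(-3\right)^{2}\right) = \left(H + b\right) + \left(-5 + 9\right) = \left(H + b\right) + 4 = 4 + H + b$)
$-49 + Q{\left(-4,-5 \right)} 24 = -49 + \left(4 - 4 - 5\right) 24 = -49 - 120 = -169$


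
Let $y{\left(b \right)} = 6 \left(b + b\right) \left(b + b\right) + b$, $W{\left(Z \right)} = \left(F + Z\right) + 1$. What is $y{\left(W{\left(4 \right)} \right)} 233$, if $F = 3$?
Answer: $359752$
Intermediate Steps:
$W{\left(Z \right)} = 4 + Z$ ($W{\left(Z \right)} = \left(3 + Z\right) + 1 = 4 + Z$)
$y{\left(b \right)} = b + 24 b^{2}$ ($y{\left(b \right)} = 6 \cdot 2 b 2 b + b = 6 \cdot 4 b^{2} + b = 24 b^{2} + b = b + 24 b^{2}$)
$y{\left(W{\left(4 \right)} \right)} 233 = \left(4 + 4\right) \left(1 + 24 \left(4 + 4\right)\right) 233 = 8 \left(1 + 24 \cdot 8\right) 233 = 8 \left(1 + 192\right) 233 = 8 \cdot 193 \cdot 233 = 1544 \cdot 233 = 359752$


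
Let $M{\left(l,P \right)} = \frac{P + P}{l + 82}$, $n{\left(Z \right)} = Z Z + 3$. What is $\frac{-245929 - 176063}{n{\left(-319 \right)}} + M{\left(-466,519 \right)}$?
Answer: $- \frac{11153165}{1628224} \approx -6.8499$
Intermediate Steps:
$n{\left(Z \right)} = 3 + Z^{2}$ ($n{\left(Z \right)} = Z^{2} + 3 = 3 + Z^{2}$)
$M{\left(l,P \right)} = \frac{2 P}{82 + l}$
$\frac{-245929 - 176063}{n{\left(-319 \right)}} + M{\left(-466,519 \right)} = \frac{-245929 - 176063}{3 + \left(-319\right)^{2}} + 2 \cdot 519 \frac{1}{82 - 466} = \frac{-245929 - 176063}{3 + 101761} + 2 \cdot 519 \frac{1}{-384} = - \frac{421992}{101764} + 2 \cdot 519 \left(- \frac{1}{384}\right) = \left(-421992\right) \frac{1}{101764} - \frac{173}{64} = - \frac{105498}{25441} - \frac{173}{64} = - \frac{11153165}{1628224}$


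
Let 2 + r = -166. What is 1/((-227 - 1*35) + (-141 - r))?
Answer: -1/235 ≈ -0.0042553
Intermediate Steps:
r = -168 (r = -2 - 166 = -168)
1/((-227 - 1*35) + (-141 - r)) = 1/((-227 - 1*35) + (-141 - 1*(-168))) = 1/((-227 - 35) + (-141 + 168)) = 1/(-262 + 27) = 1/(-235) = -1/235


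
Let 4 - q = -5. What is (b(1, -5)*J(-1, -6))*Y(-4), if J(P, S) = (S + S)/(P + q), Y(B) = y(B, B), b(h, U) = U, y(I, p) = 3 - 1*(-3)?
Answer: 45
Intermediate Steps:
q = 9 (q = 4 - 1*(-5) = 4 + 5 = 9)
y(I, p) = 6 (y(I, p) = 3 + 3 = 6)
Y(B) = 6
J(P, S) = 2*S/(9 + P) (J(P, S) = (S + S)/(P + 9) = (2*S)/(9 + P) = 2*S/(9 + P))
(b(1, -5)*J(-1, -6))*Y(-4) = -10*(-6)/(9 - 1)*6 = -10*(-6)/8*6 = -5*(-3/2)*6 = (15/2)*6 = 45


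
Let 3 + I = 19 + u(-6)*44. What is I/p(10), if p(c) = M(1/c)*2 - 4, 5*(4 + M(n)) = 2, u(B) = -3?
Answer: 145/14 ≈ 10.357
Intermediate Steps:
M(n) = -18/5 (M(n) = -4 + (⅕)*2 = -4 + ⅖ = -18/5)
p(c) = -56/5 (p(c) = -18/5*2 - 4 = -36/5 - 4 = -56/5)
I = -116 (I = -3 + (19 - 3*44) = -3 + (19 - 132) = -3 - 113 = -116)
I/p(10) = -116/(-56/5) = -116*(-5/56) = 145/14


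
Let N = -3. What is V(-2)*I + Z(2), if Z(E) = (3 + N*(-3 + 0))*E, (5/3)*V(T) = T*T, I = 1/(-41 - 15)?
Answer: 1677/70 ≈ 23.957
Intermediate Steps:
I = -1/56 (I = 1/(-56) = -1/56 ≈ -0.017857)
V(T) = 3*T²/5 (V(T) = 3*(T*T)/5 = 3*T²/5)
Z(E) = 12*E (Z(E) = (3 - 3*(-3 + 0))*E = (3 - 3*(-3))*E = (3 + 9)*E = 12*E)
V(-2)*I + Z(2) = ((⅗)*(-2)²)*(-1/56) + 12*2 = ((⅗)*4)*(-1/56) + 24 = (12/5)*(-1/56) + 24 = -3/70 + 24 = 1677/70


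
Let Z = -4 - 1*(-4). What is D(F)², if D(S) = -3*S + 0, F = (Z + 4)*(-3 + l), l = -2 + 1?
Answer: 2304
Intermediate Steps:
Z = 0 (Z = -4 + 4 = 0)
l = -1
F = -16 (F = (0 + 4)*(-3 - 1) = 4*(-4) = -16)
D(S) = -3*S
D(F)² = (-3*(-16))² = 48² = 2304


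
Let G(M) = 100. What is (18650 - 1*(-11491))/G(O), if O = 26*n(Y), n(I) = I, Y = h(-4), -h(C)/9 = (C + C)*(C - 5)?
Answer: 30141/100 ≈ 301.41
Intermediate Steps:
h(C) = -18*C*(-5 + C) (h(C) = -9*(C + C)*(C - 5) = -9*2*C*(-5 + C) = -18*C*(-5 + C))
Y = -648 (Y = 18*(-4)*(5 - 1*(-4)) = 18*(-4)*(5 + 4) = 18*(-4)*9 = -648)
O = -16848 (O = 26*(-648) = -16848)
(18650 - 1*(-11491))/G(O) = (18650 - 1*(-11491))/100 = (18650 + 11491)*(1/100) = 30141*(1/100) = 30141/100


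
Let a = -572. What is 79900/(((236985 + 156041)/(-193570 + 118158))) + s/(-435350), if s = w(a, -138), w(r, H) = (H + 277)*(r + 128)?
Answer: -655785454646846/42775967275 ≈ -15331.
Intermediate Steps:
w(r, H) = (128 + r)*(277 + H) (w(r, H) = (277 + H)*(128 + r) = (128 + r)*(277 + H))
s = -61716 (s = 35456 + 128*(-138) + 277*(-572) - 138*(-572) = 35456 - 17664 - 158444 + 78936 = -61716)
79900/(((236985 + 156041)/(-193570 + 118158))) + s/(-435350) = 79900/(((236985 + 156041)/(-193570 + 118158))) - 61716/(-435350) = 79900/((393026/(-75412))) - 61716*(-1/435350) = 79900/((393026*(-1/75412))) + 30858/217675 = 79900/(-196513/37706) + 30858/217675 = 79900*(-37706/196513) + 30858/217675 = -3012709400/196513 + 30858/217675 = -655785454646846/42775967275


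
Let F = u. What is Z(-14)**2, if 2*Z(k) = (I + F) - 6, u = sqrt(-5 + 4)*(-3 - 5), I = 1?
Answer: -39/4 + 20*I ≈ -9.75 + 20.0*I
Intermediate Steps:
u = -8*I (u = sqrt(-1)*(-8) = I*(-8) = -8*I ≈ -8.0*I)
F = -8*I ≈ -8.0*I
Z(k) = -5/2 - 4*I (Z(k) = ((1 - 8*I) - 6)/2 = (-5 - 8*I)/2 = -5/2 - 4*I)
Z(-14)**2 = (-5/2 - 4*I)**2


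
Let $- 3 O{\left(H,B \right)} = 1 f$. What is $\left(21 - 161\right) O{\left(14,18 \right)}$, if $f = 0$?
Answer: $0$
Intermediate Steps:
$O{\left(H,B \right)} = 0$ ($O{\left(H,B \right)} = - \frac{1 \cdot 0}{3} = \left(- \frac{1}{3}\right) 0 = 0$)
$\left(21 - 161\right) O{\left(14,18 \right)} = \left(21 - 161\right) 0 = \left(-140\right) 0 = 0$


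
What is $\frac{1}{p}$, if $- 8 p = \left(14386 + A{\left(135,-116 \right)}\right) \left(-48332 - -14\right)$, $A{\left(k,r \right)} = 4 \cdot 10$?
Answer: $\frac{2}{174258867} \approx 1.1477 \cdot 10^{-8}$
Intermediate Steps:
$A{\left(k,r \right)} = 40$
$p = \frac{174258867}{2}$ ($p = - \frac{\left(14386 + 40\right) \left(-48332 - -14\right)}{8} = - \frac{14426 \left(-48332 + 14\right)}{8} = - \frac{14426 \left(-48318\right)}{8} = \left(- \frac{1}{8}\right) \left(-697035468\right) = \frac{174258867}{2} \approx 8.7129 \cdot 10^{7}$)
$\frac{1}{p} = \frac{1}{\frac{174258867}{2}} = \frac{2}{174258867}$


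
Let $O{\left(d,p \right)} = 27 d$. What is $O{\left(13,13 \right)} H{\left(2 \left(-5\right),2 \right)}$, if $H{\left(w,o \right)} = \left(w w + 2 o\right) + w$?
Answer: $32994$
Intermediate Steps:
$H{\left(w,o \right)} = w + w^{2} + 2 o$ ($H{\left(w,o \right)} = \left(w^{2} + 2 o\right) + w = w + w^{2} + 2 o$)
$O{\left(13,13 \right)} H{\left(2 \left(-5\right),2 \right)} = 27 \cdot 13 \left(2 \left(-5\right) + \left(2 \left(-5\right)\right)^{2} + 2 \cdot 2\right) = 351 \left(-10 + \left(-10\right)^{2} + 4\right) = 351 \left(-10 + 100 + 4\right) = 351 \cdot 94 = 32994$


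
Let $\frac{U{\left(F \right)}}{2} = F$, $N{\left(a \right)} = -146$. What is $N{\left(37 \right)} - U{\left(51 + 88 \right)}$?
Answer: $-424$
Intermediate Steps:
$U{\left(F \right)} = 2 F$
$N{\left(37 \right)} - U{\left(51 + 88 \right)} = -146 - 2 \left(51 + 88\right) = -146 - 2 \cdot 139 = -146 - 278 = -424$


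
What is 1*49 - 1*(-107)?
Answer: 156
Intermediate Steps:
1*49 - 1*(-107) = 49 + 107 = 156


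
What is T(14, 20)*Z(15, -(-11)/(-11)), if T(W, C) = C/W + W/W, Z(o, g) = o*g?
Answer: -255/7 ≈ -36.429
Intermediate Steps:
Z(o, g) = g*o
T(W, C) = 1 + C/W (T(W, C) = C/W + 1 = 1 + C/W)
T(14, 20)*Z(15, -(-11)/(-11)) = ((20 + 14)/14)*(-(-11)/(-11)*15) = ((1/14)*34)*(-(-11)*(-1)/11*15) = 17*(-1*1*15)/7 = 17*(-1*15)/7 = (17/7)*(-15) = -255/7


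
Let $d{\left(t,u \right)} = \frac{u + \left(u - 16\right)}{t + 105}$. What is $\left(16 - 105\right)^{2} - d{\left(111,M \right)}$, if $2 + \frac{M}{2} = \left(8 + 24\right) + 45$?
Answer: $\frac{427663}{54} \approx 7919.7$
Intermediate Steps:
$M = 150$ ($M = -4 + 2 \left(\left(8 + 24\right) + 45\right) = -4 + 2 \left(32 + 45\right) = -4 + 2 \cdot 77 = -4 + 154 = 150$)
$d{\left(t,u \right)} = \frac{-16 + 2 u}{105 + t}$ ($d{\left(t,u \right)} = \frac{u + \left(u - 16\right)}{105 + t} = \frac{u + \left(-16 + u\right)}{105 + t} = \frac{-16 + 2 u}{105 + t}$)
$\left(16 - 105\right)^{2} - d{\left(111,M \right)} = \left(16 - 105\right)^{2} - \frac{2 \left(-8 + 150\right)}{105 + 111} = \left(-89\right)^{2} - 2 \cdot \frac{1}{216} \cdot 142 = 7921 - 2 \cdot \frac{1}{216} \cdot 142 = 7921 - \frac{71}{54} = \frac{427663}{54}$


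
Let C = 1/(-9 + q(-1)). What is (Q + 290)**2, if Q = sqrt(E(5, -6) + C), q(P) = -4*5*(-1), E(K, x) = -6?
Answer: (3190 + I*sqrt(715))**2/121 ≈ 84094.0 + 1409.9*I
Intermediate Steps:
q(P) = 20 (q(P) = -20*(-1) = 20)
C = 1/11 (C = 1/(-9 + 20) = 1/11 ≈ 0.090909)
Q = I*sqrt(715)/11 (Q = sqrt(-6 + 1/11) = sqrt(-65/11) = I*sqrt(715)/11 ≈ 2.4309*I)
(Q + 290)**2 = (I*sqrt(715)/11 + 290)**2 = (290 + I*sqrt(715)/11)**2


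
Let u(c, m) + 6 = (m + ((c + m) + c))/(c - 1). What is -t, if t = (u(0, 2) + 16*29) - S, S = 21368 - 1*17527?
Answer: 3387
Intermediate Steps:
u(c, m) = -6 + (2*c + 2*m)/(-1 + c) (u(c, m) = -6 + (m + ((c + m) + c))/(c - 1) = -6 + (m + (m + 2*c))/(-1 + c) = -6 + (2*c + 2*m)/(-1 + c))
S = 3841 (S = 21368 - 17527 = 3841)
t = -3387 (t = (2*(3 + 2 - 2*0)/(-1 + 0) + 16*29) - 1*3841 = (2*(3 + 2 + 0)/(-1) + 464) - 3841 = (2*(-1)*5 + 464) - 3841 = (-10 + 464) - 3841 = 454 - 3841 = -3387)
-t = -1*(-3387) = 3387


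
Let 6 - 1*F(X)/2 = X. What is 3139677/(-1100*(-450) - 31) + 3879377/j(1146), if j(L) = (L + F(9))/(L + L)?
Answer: 19302790891742/2474845 ≈ 7.7996e+6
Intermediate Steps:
F(X) = 12 - 2*X
j(L) = (-6 + L)/(2*L) (j(L) = (L + (12 - 2*9))/(L + L) = (L + (12 - 18))/((2*L)) = (L - 6)*(1/(2*L)) = (-6 + L)*(1/(2*L)) = (-6 + L)/(2*L))
3139677/(-1100*(-450) - 31) + 3879377/j(1146) = 3139677/(-1100*(-450) - 31) + 3879377/(((1/2)*(-6 + 1146)/1146)) = 3139677/(495000 - 31) + 3879377/(((1/2)*(1/1146)*1140)) = 3139677/494969 + 3879377/(95/191) = 3139677*(1/494969) + 3879377*(191/95) = 3139677/494969 + 740961007/95 = 19302790891742/2474845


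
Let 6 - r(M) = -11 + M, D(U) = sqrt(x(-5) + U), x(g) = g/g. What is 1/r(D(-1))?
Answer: 1/17 ≈ 0.058824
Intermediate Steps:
x(g) = 1
D(U) = sqrt(1 + U)
r(M) = 17 - M (r(M) = 6 - (-11 + M) = 6 + (11 - M) = 17 - M)
1/r(D(-1)) = 1/(17 - sqrt(1 - 1)) = 1/(17 - sqrt(0)) = 1/(17 - 1*0) = 1/(17 + 0) = 1/17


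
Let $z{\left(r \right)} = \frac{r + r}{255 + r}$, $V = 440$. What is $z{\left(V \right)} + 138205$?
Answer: $\frac{19210671}{139} \approx 1.3821 \cdot 10^{5}$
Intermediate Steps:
$z{\left(r \right)} = \frac{2 r}{255 + r}$
$z{\left(V \right)} + 138205 = 2 \cdot 440 \frac{1}{255 + 440} + 138205 = 2 \cdot 440 \cdot \frac{1}{695} + 138205 = \frac{176}{139} + 138205 = \frac{19210671}{139}$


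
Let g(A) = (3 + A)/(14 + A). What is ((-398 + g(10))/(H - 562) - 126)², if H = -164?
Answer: 4778093233225/303595776 ≈ 15738.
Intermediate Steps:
g(A) = (3 + A)/(14 + A)
((-398 + g(10))/(H - 562) - 126)² = ((-398 + (3 + 10)/(14 + 10))/(-164 - 562) - 126)² = ((-398 + 13/24)/(-726) - 126)² = ((-398 + (1/24)*13)*(-1/726) - 126)² = ((-398 + 13/24)*(-1/726) - 126)² = (-9539/24*(-1/726) - 126)² = (9539/17424 - 126)² = (-2185885/17424)² = 4778093233225/303595776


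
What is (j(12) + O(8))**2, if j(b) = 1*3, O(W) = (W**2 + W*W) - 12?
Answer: 14161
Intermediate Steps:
O(W) = -12 + 2*W**2 (O(W) = (W**2 + W**2) - 12 = 2*W**2 - 12 = -12 + 2*W**2)
j(b) = 3
(j(12) + O(8))**2 = (3 + (-12 + 2*8**2))**2 = (3 + (-12 + 2*64))**2 = (3 + (-12 + 128))**2 = (3 + 116)**2 = 119**2 = 14161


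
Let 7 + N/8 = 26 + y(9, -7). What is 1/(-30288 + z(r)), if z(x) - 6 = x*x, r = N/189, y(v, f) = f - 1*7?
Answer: -35721/1081701722 ≈ -3.3023e-5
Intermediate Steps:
y(v, f) = -7 + f (y(v, f) = f - 7 = -7 + f)
N = 40 (N = -56 + 8*(26 + (-7 - 7)) = -56 + 8*(26 - 14) = -56 + 8*12 = -56 + 96 = 40)
r = 40/189 ≈ 0.21164
z(x) = 6 + x² (z(x) = 6 + x*x = 6 + x²)
1/(-30288 + z(r)) = 1/(-30288 + (6 + (40/189)²)) = 1/(-30288 + (6 + 1600/35721)) = 1/(-30288 + 215926/35721) = 1/(-1081701722/35721) = -35721/1081701722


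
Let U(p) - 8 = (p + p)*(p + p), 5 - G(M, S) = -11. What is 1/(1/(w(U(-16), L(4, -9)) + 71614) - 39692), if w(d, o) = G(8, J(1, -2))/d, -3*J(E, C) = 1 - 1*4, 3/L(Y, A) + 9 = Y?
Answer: -9238208/366682951807 ≈ -2.5194e-5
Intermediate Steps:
L(Y, A) = 3/(-9 + Y)
J(E, C) = 1 (J(E, C) = -(1 - 1*4)/3 = -(1 - 4)/3 = -⅓*(-3) = 1)
G(M, S) = 16 (G(M, S) = 5 - 1*(-11) = 5 + 11 = 16)
U(p) = 8 + 4*p² (U(p) = 8 + (p + p)*(p + p) = 8 + (2*p)*(2*p) = 8 + 4*p²)
w(d, o) = 16/d
1/(1/(w(U(-16), L(4, -9)) + 71614) - 39692) = 1/(1/(16/(8 + 4*(-16)²) + 71614) - 39692) = 1/(1/(16/(8 + 4*256) + 71614) - 39692) = 1/(1/(16/(8 + 1024) + 71614) - 39692) = 1/(1/(16/1032 + 71614) - 39692) = 1/(1/(16*(1/1032) + 71614) - 39692) = 1/(1/(2/129 + 71614) - 39692) = 1/(1/(9238208/129) - 39692) = 1/(129/9238208 - 39692) = 1/(-366682951807/9238208) = -9238208/366682951807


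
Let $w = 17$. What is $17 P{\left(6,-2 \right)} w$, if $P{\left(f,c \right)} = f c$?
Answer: $-3468$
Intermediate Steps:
$P{\left(f,c \right)} = c f$
$17 P{\left(6,-2 \right)} w = 17 \left(\left(-2\right) 6\right) 17 = 17 \left(-12\right) 17 = \left(-204\right) 17 = -3468$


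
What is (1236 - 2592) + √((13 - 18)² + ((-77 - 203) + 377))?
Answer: -1356 + √122 ≈ -1345.0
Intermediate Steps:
(1236 - 2592) + √((13 - 18)² + ((-77 - 203) + 377)) = -1356 + √((-5)² + (-280 + 377)) = -1356 + √(25 + 97) = -1356 + √122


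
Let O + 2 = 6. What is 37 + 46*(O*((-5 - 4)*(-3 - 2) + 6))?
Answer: 9421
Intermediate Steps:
O = 4 (O = -2 + 6 = 4)
37 + 46*(O*((-5 - 4)*(-3 - 2) + 6)) = 37 + 46*(4*((-5 - 4)*(-3 - 2) + 6)) = 37 + 46*(4*(-9*(-5) + 6)) = 37 + 46*(4*(45 + 6)) = 37 + 46*(4*51) = 37 + 46*204 = 37 + 9384 = 9421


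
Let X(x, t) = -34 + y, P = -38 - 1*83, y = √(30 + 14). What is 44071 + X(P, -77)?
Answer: 44037 + 2*√11 ≈ 44044.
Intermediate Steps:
y = 2*√11 (y = √44 = 2*√11 ≈ 6.6332)
P = -121 (P = -38 - 83 = -121)
X(x, t) = -34 + 2*√11
44071 + X(P, -77) = 44071 + (-34 + 2*√11) = 44037 + 2*√11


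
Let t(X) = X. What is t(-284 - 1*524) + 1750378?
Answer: 1749570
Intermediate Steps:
t(-284 - 1*524) + 1750378 = (-284 - 1*524) + 1750378 = (-284 - 524) + 1750378 = -808 + 1750378 = 1749570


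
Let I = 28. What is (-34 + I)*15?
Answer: -90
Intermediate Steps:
(-34 + I)*15 = (-34 + 28)*15 = -6*15 = -90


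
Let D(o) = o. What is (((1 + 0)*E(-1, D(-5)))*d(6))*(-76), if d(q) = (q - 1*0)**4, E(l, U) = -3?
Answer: 295488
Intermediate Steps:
d(q) = q**4 (d(q) = (q + 0)**4 = q**4)
(((1 + 0)*E(-1, D(-5)))*d(6))*(-76) = (((1 + 0)*(-3))*6**4)*(-76) = ((1*(-3))*1296)*(-76) = -3*1296*(-76) = -3888*(-76) = 295488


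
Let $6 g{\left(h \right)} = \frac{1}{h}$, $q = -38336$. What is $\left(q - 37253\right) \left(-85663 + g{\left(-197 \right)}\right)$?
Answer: $\frac{7653663434863}{1182} \approx 6.4752 \cdot 10^{9}$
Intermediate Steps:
$g{\left(h \right)} = \frac{1}{6 h}$
$\left(q - 37253\right) \left(-85663 + g{\left(-197 \right)}\right) = \left(-38336 - 37253\right) \left(-85663 + \frac{1}{6 \left(-197\right)}\right) = - 75589 \left(-85663 + \frac{1}{6} \left(- \frac{1}{197}\right)\right) = - 75589 \left(-85663 - \frac{1}{1182}\right) = \left(-75589\right) \left(- \frac{101253667}{1182}\right) = \frac{7653663434863}{1182}$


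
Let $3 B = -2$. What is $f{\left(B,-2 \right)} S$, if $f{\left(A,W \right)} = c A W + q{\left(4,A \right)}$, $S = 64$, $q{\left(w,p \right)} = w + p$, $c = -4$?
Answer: $-128$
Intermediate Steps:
$B = - \frac{2}{3}$ ($B = \frac{1}{3} \left(-2\right) = - \frac{2}{3} \approx -0.66667$)
$q{\left(w,p \right)} = p + w$
$f{\left(A,W \right)} = 4 + A - 4 A W$ ($f{\left(A,W \right)} = - 4 A W + \left(A + 4\right) = - 4 A W + \left(4 + A\right) = 4 + A - 4 A W$)
$f{\left(B,-2 \right)} S = \left(4 - \frac{2}{3} - \left(- \frac{8}{3}\right) \left(-2\right)\right) 64 = \left(4 - \frac{2}{3} - \frac{16}{3}\right) 64 = \left(-2\right) 64 = -128$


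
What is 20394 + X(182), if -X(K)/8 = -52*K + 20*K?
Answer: 66986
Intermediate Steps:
X(K) = 256*K (X(K) = -8*(-52*K + 20*K) = -(-256)*K = 256*K)
20394 + X(182) = 20394 + 256*182 = 20394 + 46592 = 66986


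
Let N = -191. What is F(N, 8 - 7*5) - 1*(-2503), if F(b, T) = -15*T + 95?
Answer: 3003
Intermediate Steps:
F(b, T) = 95 - 15*T
F(N, 8 - 7*5) - 1*(-2503) = (95 - 15*(8 - 7*5)) - 1*(-2503) = (95 - 15*(8 - 35)) + 2503 = (95 - 15*(-27)) + 2503 = (95 + 405) + 2503 = 500 + 2503 = 3003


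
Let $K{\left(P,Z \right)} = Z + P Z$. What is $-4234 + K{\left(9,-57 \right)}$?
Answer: $-4804$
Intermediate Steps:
$-4234 + K{\left(9,-57 \right)} = -4234 - 57 \left(1 + 9\right) = -4234 - 570 = -4804$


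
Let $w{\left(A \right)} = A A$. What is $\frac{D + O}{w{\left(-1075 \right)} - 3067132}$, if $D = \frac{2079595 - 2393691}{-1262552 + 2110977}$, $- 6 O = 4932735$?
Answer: $\frac{465006397439}{1081180217650} \approx 0.43009$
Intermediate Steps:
$O = - \frac{1644245}{2}$ ($O = \left(- \frac{1}{6}\right) 4932735 = - \frac{1644245}{2} \approx -8.2212 \cdot 10^{5}$)
$w{\left(A \right)} = A^{2}$
$D = - \frac{314096}{848425} \approx -0.37021$
$\frac{D + O}{w{\left(-1075 \right)} - 3067132} = \frac{- \frac{314096}{848425} - \frac{1644245}{2}}{\left(-1075\right)^{2} - 3067132} = - \frac{1395019192317}{1696850 \left(1155625 - 3067132\right)} = - \frac{1395019192317}{1696850 \left(-1911507\right)} = \left(- \frac{1395019192317}{1696850}\right) \left(- \frac{1}{1911507}\right) = \frac{465006397439}{1081180217650}$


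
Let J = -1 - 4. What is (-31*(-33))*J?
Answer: -5115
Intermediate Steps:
J = -5
(-31*(-33))*J = -31*(-33)*(-5) = 1023*(-5) = -5115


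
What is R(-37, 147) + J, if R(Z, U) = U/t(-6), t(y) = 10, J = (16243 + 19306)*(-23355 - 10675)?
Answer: -12097324553/10 ≈ -1.2097e+9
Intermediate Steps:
J = -1209732470 (J = 35549*(-34030) = -1209732470)
R(Z, U) = U/10
R(-37, 147) + J = (1/10)*147 - 1209732470 = 147/10 - 1209732470 = -12097324553/10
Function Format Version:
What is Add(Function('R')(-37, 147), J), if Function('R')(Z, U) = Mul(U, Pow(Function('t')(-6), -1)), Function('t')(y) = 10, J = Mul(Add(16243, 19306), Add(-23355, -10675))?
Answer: Rational(-12097324553, 10) ≈ -1.2097e+9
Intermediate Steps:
J = -1209732470 (J = Mul(35549, -34030) = -1209732470)
Function('R')(Z, U) = Mul(Rational(1, 10), U) (Function('R')(Z, U) = Mul(U, Pow(10, -1)) = Mul(U, Rational(1, 10)) = Mul(Rational(1, 10), U))
Add(Function('R')(-37, 147), J) = Add(Mul(Rational(1, 10), 147), -1209732470) = Add(Rational(147, 10), -1209732470) = Rational(-12097324553, 10)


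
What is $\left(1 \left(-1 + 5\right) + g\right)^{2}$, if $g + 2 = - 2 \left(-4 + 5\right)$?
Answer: $0$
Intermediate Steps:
$g = -4$ ($g = -2 - 2 \left(-4 + 5\right) = -2 - 2 = -4$)
$\left(1 \left(-1 + 5\right) + g\right)^{2} = \left(1 \left(-1 + 5\right) - 4\right)^{2} = \left(1 \cdot 4 - 4\right)^{2} = \left(4 - 4\right)^{2} = 0^{2} = 0$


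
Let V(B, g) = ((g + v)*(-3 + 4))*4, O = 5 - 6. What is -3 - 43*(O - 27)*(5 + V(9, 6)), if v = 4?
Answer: 54177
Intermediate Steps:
O = -1
V(B, g) = 16 + 4*g (V(B, g) = ((g + 4)*(-3 + 4))*4 = ((4 + g)*1)*4 = (4 + g)*4 = 16 + 4*g)
-3 - 43*(O - 27)*(5 + V(9, 6)) = -3 - 43*(-1 - 27)*(5 + (16 + 4*6)) = -3 - (-1204)*(5 + (16 + 24)) = -3 - (-1204)*(5 + 40) = -3 - (-1204)*45 = -3 - 43*(-1260) = -3 + 54180 = 54177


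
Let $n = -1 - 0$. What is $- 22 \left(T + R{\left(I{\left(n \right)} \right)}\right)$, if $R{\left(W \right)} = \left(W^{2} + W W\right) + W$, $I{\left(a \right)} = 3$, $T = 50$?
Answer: $-1562$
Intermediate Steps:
$n = -1$ ($n = -1 + 0 = -1$)
$R{\left(W \right)} = W + 2 W^{2}$ ($R{\left(W \right)} = \left(W^{2} + W^{2}\right) + W = 2 W^{2} + W = W + 2 W^{2}$)
$- 22 \left(T + R{\left(I{\left(n \right)} \right)}\right) = - 22 \left(50 + 3 \left(1 + 2 \cdot 3\right)\right) = - 22 \left(50 + 3 \left(1 + 6\right)\right) = - 22 \left(50 + 3 \cdot 7\right) = - 22 \left(50 + 21\right) = \left(-22\right) 71 = -1562$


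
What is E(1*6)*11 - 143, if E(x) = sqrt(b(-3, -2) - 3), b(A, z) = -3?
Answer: -143 + 11*I*sqrt(6) ≈ -143.0 + 26.944*I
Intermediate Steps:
E(x) = I*sqrt(6) (E(x) = sqrt(-3 - 3) = sqrt(-6) = I*sqrt(6))
E(1*6)*11 - 143 = (I*sqrt(6))*11 - 143 = 11*I*sqrt(6) - 143 = -143 + 11*I*sqrt(6)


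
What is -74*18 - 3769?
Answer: -5101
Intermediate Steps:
-74*18 - 3769 = -1332 - 3769 = -5101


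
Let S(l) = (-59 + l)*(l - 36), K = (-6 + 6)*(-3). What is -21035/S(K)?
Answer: -21035/2124 ≈ -9.9035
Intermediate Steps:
K = 0 (K = 0*(-3) = 0)
S(l) = (-59 + l)*(-36 + l)
-21035/S(K) = -21035/(2124 + 0**2 - 95*0) = -21035/(2124 + 0 + 0) = -21035/2124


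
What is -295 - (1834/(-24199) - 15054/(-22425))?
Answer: -587577377/1987775 ≈ -295.60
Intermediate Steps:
-295 - (1834/(-24199) - 15054/(-22425)) = -295 - (1834*(-1/24199) - 15054*(-1/22425)) = -295 - (-262/3457 + 386/575) = -295 - 1*1183752/1987775 = -295 - 1183752/1987775 = -587577377/1987775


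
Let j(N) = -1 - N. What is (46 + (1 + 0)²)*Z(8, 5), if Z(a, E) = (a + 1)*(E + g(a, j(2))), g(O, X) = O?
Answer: 5499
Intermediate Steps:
Z(a, E) = (1 + a)*(E + a) (Z(a, E) = (a + 1)*(E + a) = (1 + a)*(E + a))
(46 + (1 + 0)²)*Z(8, 5) = (46 + (1 + 0)²)*(5 + 8 + 8² + 5*8) = (46 + 1²)*(5 + 8 + 64 + 40) = (46 + 1)*117 = 47*117 = 5499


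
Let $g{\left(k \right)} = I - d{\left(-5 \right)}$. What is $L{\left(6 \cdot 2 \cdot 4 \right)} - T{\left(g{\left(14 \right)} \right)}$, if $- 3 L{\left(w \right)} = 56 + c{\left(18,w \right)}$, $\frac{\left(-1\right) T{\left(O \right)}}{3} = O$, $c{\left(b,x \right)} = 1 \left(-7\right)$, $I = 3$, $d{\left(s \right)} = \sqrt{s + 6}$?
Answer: $- \frac{31}{3} \approx -10.333$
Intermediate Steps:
$d{\left(s \right)} = \sqrt{6 + s}$
$c{\left(b,x \right)} = -7$
$g{\left(k \right)} = 2$ ($g{\left(k \right)} = 3 - \sqrt{6 - 5} = 3 - \sqrt{1} = 3 - 1 = 2$)
$T{\left(O \right)} = - 3 O$
$L{\left(w \right)} = - \frac{49}{3}$ ($L{\left(w \right)} = - \frac{56 - 7}{3} = \left(- \frac{1}{3}\right) 49 = - \frac{49}{3}$)
$L{\left(6 \cdot 2 \cdot 4 \right)} - T{\left(g{\left(14 \right)} \right)} = - \frac{49}{3} - \left(-3\right) 2 = - \frac{49}{3} - -6 = - \frac{49}{3} + 6 = - \frac{31}{3}$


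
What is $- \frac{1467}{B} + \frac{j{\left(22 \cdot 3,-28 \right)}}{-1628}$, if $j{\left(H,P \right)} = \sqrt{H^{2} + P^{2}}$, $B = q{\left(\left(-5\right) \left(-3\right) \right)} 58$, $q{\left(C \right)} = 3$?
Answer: $- \frac{489}{58} - \frac{\sqrt{1285}}{814} \approx -8.4751$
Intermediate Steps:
$B = 174$ ($B = 3 \cdot 58 = 174$)
$- \frac{1467}{B} + \frac{j{\left(22 \cdot 3,-28 \right)}}{-1628} = - \frac{1467}{174} + \frac{\sqrt{\left(22 \cdot 3\right)^{2} + \left(-28\right)^{2}}}{-1628} = \left(-1467\right) \frac{1}{174} + \sqrt{66^{2} + 784} \left(- \frac{1}{1628}\right) = - \frac{489}{58} + \sqrt{4356 + 784} \left(- \frac{1}{1628}\right) = - \frac{489}{58} + \sqrt{5140} \left(- \frac{1}{1628}\right) = - \frac{489}{58} + 2 \sqrt{1285} \left(- \frac{1}{1628}\right) = - \frac{489}{58} - \frac{\sqrt{1285}}{814}$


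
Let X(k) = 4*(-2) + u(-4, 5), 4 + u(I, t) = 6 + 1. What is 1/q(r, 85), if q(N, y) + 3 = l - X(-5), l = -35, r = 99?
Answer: -1/33 ≈ -0.030303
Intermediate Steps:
u(I, t) = 3 (u(I, t) = -4 + (6 + 1) = -4 + 7 = 3)
X(k) = -5 (X(k) = 4*(-2) + 3 = -8 + 3 = -5)
q(N, y) = -33 (q(N, y) = -3 + (-35 - 1*(-5)) = -3 + (-35 + 5) = -3 - 30 = -33)
1/q(r, 85) = 1/(-33) = -1/33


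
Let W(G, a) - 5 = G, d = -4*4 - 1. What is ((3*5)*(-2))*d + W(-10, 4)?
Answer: 505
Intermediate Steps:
d = -17 (d = -16 - 1 = -17)
W(G, a) = 5 + G
((3*5)*(-2))*d + W(-10, 4) = ((3*5)*(-2))*(-17) + (5 - 10) = (15*(-2))*(-17) - 5 = -30*(-17) - 5 = 510 - 5 = 505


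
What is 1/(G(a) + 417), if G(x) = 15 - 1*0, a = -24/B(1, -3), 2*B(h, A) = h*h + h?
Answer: 1/432 ≈ 0.0023148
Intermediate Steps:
B(h, A) = h/2 + h²/2 (B(h, A) = (h*h + h)/2 = (h² + h)/2 = (h + h²)/2 = h/2 + h²/2)
a = -24 (a = -24*2/(1 + 1) = -24/1 = -24*1 = -24)
G(x) = 15 (G(x) = 15 + 0 = 15)
1/(G(a) + 417) = 1/(15 + 417) = 1/432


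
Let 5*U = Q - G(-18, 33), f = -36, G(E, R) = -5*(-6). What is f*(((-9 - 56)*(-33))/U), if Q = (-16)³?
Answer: 193050/2063 ≈ 93.577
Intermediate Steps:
G(E, R) = 30
Q = -4096
U = -4126/5 (U = (-4096 - 1*30)/5 = (-4096 - 30)/5 = (⅕)*(-4126) = -4126/5 ≈ -825.20)
f*(((-9 - 56)*(-33))/U) = -36*(-9 - 56)*(-33)/(-4126/5) = -36*(-65*(-33))*(-5)/4126 = -77220*(-5)/4126 = -36*(-10725/4126) = 193050/2063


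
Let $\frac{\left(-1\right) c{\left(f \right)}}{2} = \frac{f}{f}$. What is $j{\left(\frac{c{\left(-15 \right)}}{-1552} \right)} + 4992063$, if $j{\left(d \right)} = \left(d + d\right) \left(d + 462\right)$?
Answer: $\frac{1503050623057}{301088} \approx 4.9921 \cdot 10^{6}$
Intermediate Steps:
$c{\left(f \right)} = -2$ ($c{\left(f \right)} = - 2 \frac{f}{f} = \left(-2\right) 1 = -2$)
$j{\left(d \right)} = 2 d \left(462 + d\right)$
$j{\left(\frac{c{\left(-15 \right)}}{-1552} \right)} + 4992063 = 2 \left(- \frac{2}{-1552}\right) \left(462 - \frac{2}{-1552}\right) + 4992063 = 2 \left(\left(-2\right) \left(- \frac{1}{1552}\right)\right) \left(462 - - \frac{1}{776}\right) + 4992063 = 2 \cdot \frac{1}{776} \left(462 + \frac{1}{776}\right) + 4992063 = 2 \cdot \frac{1}{776} \cdot \frac{358513}{776} + 4992063 = \frac{358513}{301088} + 4992063 = \frac{1503050623057}{301088}$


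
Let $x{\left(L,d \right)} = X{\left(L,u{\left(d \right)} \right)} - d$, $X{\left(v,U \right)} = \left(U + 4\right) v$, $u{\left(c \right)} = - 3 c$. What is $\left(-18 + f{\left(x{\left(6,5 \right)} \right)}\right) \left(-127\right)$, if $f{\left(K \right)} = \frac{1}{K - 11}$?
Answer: $\frac{187579}{82} \approx 2287.5$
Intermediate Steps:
$X{\left(v,U \right)} = v \left(4 + U\right)$ ($X{\left(v,U \right)} = \left(4 + U\right) v = v \left(4 + U\right)$)
$x{\left(L,d \right)} = - d + L \left(4 - 3 d\right)$ ($x{\left(L,d \right)} = L \left(4 - 3 d\right) - d = - d + L \left(4 - 3 d\right)$)
$f{\left(K \right)} = \frac{1}{-11 + K}$
$\left(-18 + f{\left(x{\left(6,5 \right)} \right)}\right) \left(-127\right) = \left(-18 + \frac{1}{-11 - \left(5 + 6 \left(-4 + 3 \cdot 5\right)\right)}\right) \left(-127\right) = \left(-18 + \frac{1}{-11 - \left(5 + 6 \left(-4 + 15\right)\right)}\right) \left(-127\right) = \left(-18 + \frac{1}{-11 - \left(5 + 6 \cdot 11\right)}\right) \left(-127\right) = \left(-18 + \frac{1}{-11 - 71}\right) \left(-127\right) = \left(-18 + \frac{1}{-82}\right) \left(-127\right) = \left(-18 - \frac{1}{82}\right) \left(-127\right) = \left(- \frac{1477}{82}\right) \left(-127\right) = \frac{187579}{82}$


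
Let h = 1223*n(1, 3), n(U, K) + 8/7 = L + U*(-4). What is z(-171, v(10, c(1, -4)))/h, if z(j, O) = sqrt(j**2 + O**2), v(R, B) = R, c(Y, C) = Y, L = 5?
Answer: -7*sqrt(29341)/1223 ≈ -0.98041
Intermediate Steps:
n(U, K) = 27/7 - 4*U (n(U, K) = -8/7 + (5 + U*(-4)) = -8/7 + (5 - 4*U) = 27/7 - 4*U)
z(j, O) = sqrt(O**2 + j**2)
h = -1223/7 (h = 1223*(27/7 - 4*1) = 1223*(27/7 - 4) = 1223*(-1/7) = -1223/7 ≈ -174.71)
z(-171, v(10, c(1, -4)))/h = sqrt(10**2 + (-171)**2)/(-1223/7) = sqrt(100 + 29241)*(-7/1223) = sqrt(29341)*(-7/1223) = -7*sqrt(29341)/1223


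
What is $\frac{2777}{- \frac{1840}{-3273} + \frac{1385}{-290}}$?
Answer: $- \frac{527169018}{799901} \approx -659.04$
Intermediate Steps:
$\frac{2777}{- \frac{1840}{-3273} + \frac{1385}{-290}} = \frac{2777}{\left(-1840\right) \left(- \frac{1}{3273}\right) + 1385 \left(- \frac{1}{290}\right)} = \frac{2777}{\frac{1840}{3273} - \frac{277}{58}} = \frac{2777}{- \frac{799901}{189834}} = 2777 \left(- \frac{189834}{799901}\right) = - \frac{527169018}{799901}$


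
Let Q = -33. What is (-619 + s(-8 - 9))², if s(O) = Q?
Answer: 425104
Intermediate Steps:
s(O) = -33
(-619 + s(-8 - 9))² = (-619 - 33)² = (-652)² = 425104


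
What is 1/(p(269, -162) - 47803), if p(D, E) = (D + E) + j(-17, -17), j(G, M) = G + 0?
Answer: -1/47713 ≈ -2.0959e-5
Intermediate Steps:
j(G, M) = G
p(D, E) = -17 + D + E (p(D, E) = (D + E) - 17 = -17 + D + E)
1/(p(269, -162) - 47803) = 1/((-17 + 269 - 162) - 47803) = 1/(90 - 47803) = 1/(-47713) = -1/47713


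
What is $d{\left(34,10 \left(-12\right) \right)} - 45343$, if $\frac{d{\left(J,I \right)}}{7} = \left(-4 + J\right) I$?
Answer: $-70543$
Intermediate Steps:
$d{\left(J,I \right)} = 7 I \left(-4 + J\right)$ ($d{\left(J,I \right)} = 7 \left(-4 + J\right) I = 7 I \left(-4 + J\right)$)
$d{\left(34,10 \left(-12\right) \right)} - 45343 = 7 \cdot 10 \left(-12\right) \left(-4 + 34\right) - 45343 = 7 \left(-120\right) 30 - 45343 = -25200 - 45343 = -70543$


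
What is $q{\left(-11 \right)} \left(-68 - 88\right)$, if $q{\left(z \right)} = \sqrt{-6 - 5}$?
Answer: $- 156 i \sqrt{11} \approx - 517.39 i$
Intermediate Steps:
$q{\left(z \right)} = i \sqrt{11}$ ($q{\left(z \right)} = \sqrt{-11} = i \sqrt{11}$)
$q{\left(-11 \right)} \left(-68 - 88\right) = i \sqrt{11} \left(-68 - 88\right) = i \sqrt{11} \left(-156\right) = - 156 i \sqrt{11}$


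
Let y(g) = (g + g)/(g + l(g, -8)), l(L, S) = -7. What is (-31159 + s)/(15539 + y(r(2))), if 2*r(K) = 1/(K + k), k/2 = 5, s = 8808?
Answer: -3732617/2595011 ≈ -1.4384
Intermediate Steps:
k = 10 (k = 2*5 = 10)
r(K) = 1/(2*(10 + K)) (r(K) = 1/(2*(K + 10)) = 1/(2*(10 + K)))
y(g) = 2*g/(-7 + g) (y(g) = (g + g)/(g - 7) = (2*g)/(-7 + g) = 2*g/(-7 + g))
(-31159 + s)/(15539 + y(r(2))) = (-31159 + 8808)/(15539 + 2*(1/(2*(10 + 2)))/(-7 + 1/(2*(10 + 2)))) = -22351/(15539 + 2*((½)/12)/(-7 + (½)/12)) = -22351/(15539 + 2*((½)*(1/12))/(-7 + (½)*(1/12))) = -22351/(15539 + 2*(1/24)/(-7 + 1/24)) = -22351/(15539 + 2*(1/24)/(-167/24)) = -22351/(15539 + 2*(1/24)*(-24/167)) = -22351/(15539 - 2/167) = -22351/2595011/167 = -22351*167/2595011 = -3732617/2595011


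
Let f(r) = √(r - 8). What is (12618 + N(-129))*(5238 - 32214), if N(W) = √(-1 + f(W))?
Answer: -340383168 - 26976*√(-1 + I*√137) ≈ -3.4045e+8 - 68104.0*I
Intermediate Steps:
f(r) = √(-8 + r)
N(W) = √(-1 + √(-8 + W))
(12618 + N(-129))*(5238 - 32214) = (12618 + √(-1 + √(-8 - 129)))*(5238 - 32214) = (12618 + √(-1 + √(-137)))*(-26976) = (12618 + √(-1 + I*√137))*(-26976) = -340383168 - 26976*√(-1 + I*√137)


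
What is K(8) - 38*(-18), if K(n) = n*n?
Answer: 748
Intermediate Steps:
K(n) = n²
K(8) - 38*(-18) = 8² - 38*(-18) = 64 + 684 = 748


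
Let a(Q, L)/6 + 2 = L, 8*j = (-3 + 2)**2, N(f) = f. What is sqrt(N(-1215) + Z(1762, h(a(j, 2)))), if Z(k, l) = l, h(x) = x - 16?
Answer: I*sqrt(1231) ≈ 35.086*I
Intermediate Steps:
j = 1/8 (j = (-3 + 2)**2/8 = (1/8)*(-1)**2 = (1/8)*1 = 1/8 ≈ 0.12500)
a(Q, L) = -12 + 6*L
h(x) = -16 + x
sqrt(N(-1215) + Z(1762, h(a(j, 2)))) = sqrt(-1215 + (-16 + (-12 + 6*2))) = sqrt(-1215 + (-16 + (-12 + 12))) = sqrt(-1215 + (-16 + 0)) = sqrt(-1215 - 16) = sqrt(-1231) = I*sqrt(1231)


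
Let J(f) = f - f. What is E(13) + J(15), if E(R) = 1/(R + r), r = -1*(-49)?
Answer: 1/62 ≈ 0.016129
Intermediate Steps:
r = 49
J(f) = 0
E(R) = 1/(49 + R) (E(R) = 1/(R + 49) = 1/(49 + R))
E(13) + J(15) = 1/(49 + 13) + 0 = 1/62 + 0 = 1/62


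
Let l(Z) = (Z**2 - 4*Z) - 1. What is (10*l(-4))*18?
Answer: 5580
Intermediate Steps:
l(Z) = -1 + Z**2 - 4*Z
(10*l(-4))*18 = (10*(-1 + (-4)**2 - 4*(-4)))*18 = (10*(-1 + 16 + 16))*18 = (10*31)*18 = 310*18 = 5580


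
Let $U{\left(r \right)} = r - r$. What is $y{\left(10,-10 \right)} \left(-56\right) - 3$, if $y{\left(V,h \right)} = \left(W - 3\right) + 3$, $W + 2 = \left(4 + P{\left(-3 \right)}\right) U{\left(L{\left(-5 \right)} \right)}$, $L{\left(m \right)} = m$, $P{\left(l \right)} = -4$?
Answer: $109$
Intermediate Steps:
$U{\left(r \right)} = 0$
$W = -2$ ($W = -2 + \left(4 - 4\right) 0 = -2 + 0 \cdot 0 = -2 + 0 = -2$)
$y{\left(V,h \right)} = -2$ ($y{\left(V,h \right)} = \left(-2 - 3\right) + 3 = -5 + 3 = -2$)
$y{\left(10,-10 \right)} \left(-56\right) - 3 = \left(-2\right) \left(-56\right) - 3 = 112 - 3 = 109$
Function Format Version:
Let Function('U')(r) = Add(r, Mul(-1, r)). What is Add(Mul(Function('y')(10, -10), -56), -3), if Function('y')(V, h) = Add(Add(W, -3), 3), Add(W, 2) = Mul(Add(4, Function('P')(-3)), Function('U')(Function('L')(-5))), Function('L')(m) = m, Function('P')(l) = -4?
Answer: 109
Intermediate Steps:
Function('U')(r) = 0
W = -2 (W = Add(-2, Mul(Add(4, -4), 0)) = Add(-2, Mul(0, 0)) = Add(-2, 0) = -2)
Function('y')(V, h) = -2 (Function('y')(V, h) = Add(Add(-2, -3), 3) = Add(-5, 3) = -2)
Add(Mul(Function('y')(10, -10), -56), -3) = Add(Mul(-2, -56), -3) = Add(112, -3) = 109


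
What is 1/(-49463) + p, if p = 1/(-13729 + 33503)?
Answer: 29689/978081362 ≈ 3.0354e-5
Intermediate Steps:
p = 1/19774 ≈ 5.0571e-5
1/(-49463) + p = 1/(-49463) + 1/19774 = -1/49463 + 1/19774 = 29689/978081362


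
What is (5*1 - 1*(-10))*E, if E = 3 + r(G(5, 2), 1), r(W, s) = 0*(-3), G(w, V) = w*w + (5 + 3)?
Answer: 45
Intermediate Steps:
G(w, V) = 8 + w² (G(w, V) = w² + 8 = 8 + w²)
r(W, s) = 0
E = 3 (E = 3 + 0 = 3)
(5*1 - 1*(-10))*E = (5*1 - 1*(-10))*3 = (5 + 10)*3 = 15*3 = 45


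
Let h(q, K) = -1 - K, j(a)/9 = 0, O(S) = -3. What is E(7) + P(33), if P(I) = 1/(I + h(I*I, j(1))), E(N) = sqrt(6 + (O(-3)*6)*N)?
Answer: 1/32 + 2*I*sqrt(30) ≈ 0.03125 + 10.954*I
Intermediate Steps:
j(a) = 0 (j(a) = 9*0 = 0)
E(N) = sqrt(6 - 18*N) (E(N) = sqrt(6 + (-3*6)*N) = sqrt(6 - 18*N))
P(I) = 1/(-1 + I) (P(I) = 1/(I + (-1 - 1*0)) = 1/(I + (-1 + 0)) = 1/(I - 1) = 1/(-1 + I))
E(7) + P(33) = sqrt(6 - 18*7) + 1/(-1 + 33) = sqrt(6 - 126) + 1/32 = sqrt(-120) + 1/32 = 2*I*sqrt(30) + 1/32 = 1/32 + 2*I*sqrt(30)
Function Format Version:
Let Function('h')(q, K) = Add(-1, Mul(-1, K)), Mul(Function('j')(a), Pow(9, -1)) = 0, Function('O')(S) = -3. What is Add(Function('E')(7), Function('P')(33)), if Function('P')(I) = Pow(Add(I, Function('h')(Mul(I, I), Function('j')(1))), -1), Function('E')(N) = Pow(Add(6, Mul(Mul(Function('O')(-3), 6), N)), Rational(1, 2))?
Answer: Add(Rational(1, 32), Mul(2, I, Pow(30, Rational(1, 2)))) ≈ Add(0.031250, Mul(10.954, I))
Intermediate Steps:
Function('j')(a) = 0 (Function('j')(a) = Mul(9, 0) = 0)
Function('E')(N) = Pow(Add(6, Mul(-18, N)), Rational(1, 2)) (Function('E')(N) = Pow(Add(6, Mul(Mul(-3, 6), N)), Rational(1, 2)) = Pow(Add(6, Mul(-18, N)), Rational(1, 2)))
Function('P')(I) = Pow(Add(-1, I), -1) (Function('P')(I) = Pow(Add(I, Add(-1, Mul(-1, 0))), -1) = Pow(Add(I, Add(-1, 0)), -1) = Pow(Add(I, -1), -1) = Pow(Add(-1, I), -1))
Add(Function('E')(7), Function('P')(33)) = Add(Pow(Add(6, Mul(-18, 7)), Rational(1, 2)), Pow(Add(-1, 33), -1)) = Add(Pow(Add(6, -126), Rational(1, 2)), Pow(32, -1)) = Add(Pow(-120, Rational(1, 2)), Rational(1, 32)) = Add(Mul(2, I, Pow(30, Rational(1, 2))), Rational(1, 32)) = Add(Rational(1, 32), Mul(2, I, Pow(30, Rational(1, 2))))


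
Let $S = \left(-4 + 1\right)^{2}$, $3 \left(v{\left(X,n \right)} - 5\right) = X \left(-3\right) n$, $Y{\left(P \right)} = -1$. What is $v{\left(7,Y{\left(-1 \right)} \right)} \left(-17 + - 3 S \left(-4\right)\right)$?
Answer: $1092$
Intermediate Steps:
$v{\left(X,n \right)} = 5 - X n$ ($v{\left(X,n \right)} = 5 + \frac{X \left(-3\right) n}{3} = 5 + \frac{- 3 X n}{3} = 5 + \frac{\left(-3\right) X n}{3} = 5 - X n$)
$S = 9$ ($S = \left(-3\right)^{2} = 9$)
$v{\left(7,Y{\left(-1 \right)} \right)} \left(-17 + - 3 S \left(-4\right)\right) = \left(5 - 7 \left(-1\right)\right) \left(-17 + \left(-3\right) 9 \left(-4\right)\right) = \left(5 + 7\right) \left(-17 - -108\right) = 12 \left(-17 + 108\right) = 12 \cdot 91 = 1092$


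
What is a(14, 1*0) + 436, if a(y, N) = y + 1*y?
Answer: 464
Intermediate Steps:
a(y, N) = 2*y (a(y, N) = y + y = 2*y)
a(14, 1*0) + 436 = 2*14 + 436 = 28 + 436 = 464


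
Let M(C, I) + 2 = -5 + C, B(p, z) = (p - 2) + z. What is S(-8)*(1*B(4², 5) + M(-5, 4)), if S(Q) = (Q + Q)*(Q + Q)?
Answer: 1792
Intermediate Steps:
S(Q) = 4*Q² (S(Q) = (2*Q)*(2*Q) = 4*Q²)
B(p, z) = -2 + p + z (B(p, z) = (-2 + p) + z = -2 + p + z)
M(C, I) = -7 + C (M(C, I) = -2 + (-5 + C) = -7 + C)
S(-8)*(1*B(4², 5) + M(-5, 4)) = (4*(-8)²)*(1*(-2 + 4² + 5) + (-7 - 5)) = (4*64)*(1*(-2 + 16 + 5) - 12) = 256*(1*19 - 12) = 256*(19 - 12) = 256*7 = 1792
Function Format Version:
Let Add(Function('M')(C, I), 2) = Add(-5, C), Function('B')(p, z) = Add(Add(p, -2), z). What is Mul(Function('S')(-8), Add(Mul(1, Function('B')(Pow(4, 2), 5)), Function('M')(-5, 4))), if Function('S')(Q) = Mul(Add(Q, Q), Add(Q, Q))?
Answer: 1792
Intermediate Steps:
Function('S')(Q) = Mul(4, Pow(Q, 2)) (Function('S')(Q) = Mul(Mul(2, Q), Mul(2, Q)) = Mul(4, Pow(Q, 2)))
Function('B')(p, z) = Add(-2, p, z) (Function('B')(p, z) = Add(Add(-2, p), z) = Add(-2, p, z))
Function('M')(C, I) = Add(-7, C) (Function('M')(C, I) = Add(-2, Add(-5, C)) = Add(-7, C))
Mul(Function('S')(-8), Add(Mul(1, Function('B')(Pow(4, 2), 5)), Function('M')(-5, 4))) = Mul(Mul(4, Pow(-8, 2)), Add(Mul(1, Add(-2, Pow(4, 2), 5)), Add(-7, -5))) = Mul(Mul(4, 64), Add(Mul(1, Add(-2, 16, 5)), -12)) = Mul(256, Add(Mul(1, 19), -12)) = Mul(256, Add(19, -12)) = Mul(256, 7) = 1792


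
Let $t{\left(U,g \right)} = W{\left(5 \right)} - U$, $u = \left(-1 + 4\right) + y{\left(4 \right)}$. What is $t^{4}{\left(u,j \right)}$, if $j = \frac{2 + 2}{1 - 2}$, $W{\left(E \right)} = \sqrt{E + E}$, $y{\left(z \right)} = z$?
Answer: $\left(7 - \sqrt{10}\right)^{4} \approx 216.92$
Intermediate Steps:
$W{\left(E \right)} = \sqrt{2} \sqrt{E}$ ($W{\left(E \right)} = \sqrt{2 E} = \sqrt{2} \sqrt{E}$)
$j = -4$ ($j = \frac{4}{-1} = 4 \left(-1\right) = -4$)
$u = 7$ ($u = \left(-1 + 4\right) + 4 = 3 + 4 = 7$)
$t{\left(U,g \right)} = \sqrt{10} - U$ ($t{\left(U,g \right)} = \sqrt{2} \sqrt{5} - U = \sqrt{10} - U$)
$t^{4}{\left(u,j \right)} = \left(\sqrt{10} - 7\right)^{4} = \left(-7 + \sqrt{10}\right)^{4}$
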